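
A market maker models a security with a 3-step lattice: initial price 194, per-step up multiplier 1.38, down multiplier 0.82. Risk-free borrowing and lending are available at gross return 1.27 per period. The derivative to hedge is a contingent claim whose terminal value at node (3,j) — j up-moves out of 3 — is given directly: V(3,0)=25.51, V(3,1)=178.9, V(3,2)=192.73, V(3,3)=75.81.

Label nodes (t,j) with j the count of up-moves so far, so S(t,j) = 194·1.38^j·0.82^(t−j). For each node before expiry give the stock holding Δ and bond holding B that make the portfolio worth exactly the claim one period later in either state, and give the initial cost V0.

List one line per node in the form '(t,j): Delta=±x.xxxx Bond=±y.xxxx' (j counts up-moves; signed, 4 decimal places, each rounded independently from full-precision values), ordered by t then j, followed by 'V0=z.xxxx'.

(0,0): Delta=-0.3722 Bond=135.4258
(1,0): Delta=0.3645 Bond=54.7941
(1,1): Delta=-0.4792 Bond=200.6388
(2,0): Delta=2.0998 Bond=-156.7691
(2,1): Delta=0.1125 Bond=124.9204
(2,2): Delta=-0.5651 Bond=286.5624
V0=63.2244

No-arbitrage ⇒ martingale measure with p* = (R−d)/(u−d) = 0.8036.
At expiry t=3: V(3,0)=25.5100, V(3,1)=178.9000, V(3,2)=192.7300, V(3,3)=75.8100
Node (2,0) S=130.4456: V=(p*·178.9000+(1−p*)·25.5100)/1.27=117.1416; Δ=(178.9000−25.5100)/(180.0149−106.9654)=2.0998; B=V−Δ·S=-156.7691
Node (2,1) S=219.5304: V=(p*·192.7300+(1−p*)·178.9000)/1.27=149.6168; Δ=(192.7300−178.9000)/(302.9520−180.0149)=0.1125; B=V−Δ·S=124.9204
Node (2,2) S=369.4536: V=(p*·75.8100+(1−p*)·192.7300)/1.27=77.7767; Δ=(75.8100−192.7300)/(509.8460−302.9520)=-0.5651; B=V−Δ·S=286.5624
Node (1,0) S=159.0800: V=(p*·149.6168+(1−p*)·117.1416)/1.27=112.7857; Δ=(149.6168−117.1416)/(219.5304−130.4456)=0.3645; B=V−Δ·S=54.7941
Node (1,1) S=267.7200: V=(p*·77.7767+(1−p*)·149.6168)/1.27=72.3529; Δ=(77.7767−149.6168)/(369.4536−219.5304)=-0.4792; B=V−Δ·S=200.6388
Node (0,0) S=194.0000: V=(p*·72.3529+(1−p*)·112.7857)/1.27=63.2244; Δ=(72.3529−112.7857)/(267.7200−159.0800)=-0.3722; B=V−Δ·S=135.4258
Root portfolio cost Δ·194+B reproduces V0=63.2244.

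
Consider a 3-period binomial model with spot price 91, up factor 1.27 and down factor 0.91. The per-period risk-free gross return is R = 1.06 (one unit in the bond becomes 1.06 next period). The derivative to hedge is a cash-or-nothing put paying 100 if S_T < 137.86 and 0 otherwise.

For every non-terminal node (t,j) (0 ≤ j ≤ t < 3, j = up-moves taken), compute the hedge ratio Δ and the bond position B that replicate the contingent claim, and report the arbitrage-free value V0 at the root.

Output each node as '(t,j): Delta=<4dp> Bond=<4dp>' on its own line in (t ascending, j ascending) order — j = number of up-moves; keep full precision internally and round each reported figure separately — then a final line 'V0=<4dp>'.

(0,0): Delta=-0.4717 Bond=120.8086
(1,0): Delta=0.0000 Bond=88.9996
(1,1): Delta=-0.9448 Bond=182.7377
(2,0): Delta=0.0000 Bond=94.3396
(2,1): Delta=0.0000 Bond=94.3396
(2,2): Delta=-1.8926 Bond=332.8092
V0=77.8883

Risk-neutral probability p* = (R−d)/(u−d) = (1.06−0.91)/(1.27−0.91) = 0.4167.
Terminal values V(3,·): V(3,0)=100.0000, V(3,1)=100.0000, V(3,2)=100.0000, V(3,3)=0.0000
Node (2,0) S=75.3571: V=(p*·100.0000+(1−p*)·100.0000)/1.06=94.3396; Δ=(100.0000−100.0000)/(95.7035−68.5750)=0.0000; B=V−Δ·S=94.3396
Node (2,1) S=105.1687: V=(p*·100.0000+(1−p*)·100.0000)/1.06=94.3396; Δ=(100.0000−100.0000)/(133.5642−95.7035)=0.0000; B=V−Δ·S=94.3396
Node (2,2) S=146.7739: V=(p*·0.0000+(1−p*)·100.0000)/1.06=55.0314; Δ=(0.0000−100.0000)/(186.4029−133.5642)=-1.8926; B=V−Δ·S=332.8092
Node (1,0) S=82.8100: V=(p*·94.3396+(1−p*)·94.3396)/1.06=88.9996; Δ=(94.3396−94.3396)/(105.1687−75.3571)=0.0000; B=V−Δ·S=88.9996
Node (1,1) S=115.5700: V=(p*·55.0314+(1−p*)·94.3396)/1.06=73.5483; Δ=(55.0314−94.3396)/(146.7739−105.1687)=-0.9448; B=V−Δ·S=182.7377
Node (0,0) S=91.0000: V=(p*·73.5483+(1−p*)·88.9996)/1.06=77.8883; Δ=(73.5483−88.9996)/(115.5700−82.8100)=-0.4717; B=V−Δ·S=120.8086
Check: Δ(0,0)·S0 + B(0,0) = 77.8883 = V0.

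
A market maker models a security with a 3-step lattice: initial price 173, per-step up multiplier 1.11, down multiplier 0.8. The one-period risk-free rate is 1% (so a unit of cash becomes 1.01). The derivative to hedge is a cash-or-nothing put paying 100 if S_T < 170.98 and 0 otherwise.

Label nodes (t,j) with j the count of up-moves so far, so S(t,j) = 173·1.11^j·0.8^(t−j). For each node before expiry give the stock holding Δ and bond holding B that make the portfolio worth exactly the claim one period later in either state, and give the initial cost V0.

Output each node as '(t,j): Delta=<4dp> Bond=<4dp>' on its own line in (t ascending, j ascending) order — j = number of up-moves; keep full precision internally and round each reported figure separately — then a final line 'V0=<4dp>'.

(0,0): Delta=-0.8388 Bond=212.0012
(1,0): Delta=0.0000 Bond=98.0296
(1,1): Delta=-1.1267 Bond=269.4029
(2,0): Delta=0.0000 Bond=99.0099
(2,1): Delta=0.0000 Bond=99.0099
(2,2): Delta=-1.5134 Bond=354.5193
V0=66.8867

Under the risk-neutral measure, an up-move has probability p* = (R−d)/(u−d) = 0.6774 and values discount at R = 1.01.
At expiry t=3: V(3,0)=100.0000, V(3,1)=100.0000, V(3,2)=100.0000, V(3,3)=0.0000
Node (2,0) S=110.7200: V=(p*·100.0000+(1−p*)·100.0000)/1.01=99.0099; Δ=(100.0000−100.0000)/(122.8992−88.5760)=0.0000; B=V−Δ·S=99.0099
Node (2,1) S=153.6240: V=(p*·100.0000+(1−p*)·100.0000)/1.01=99.0099; Δ=(100.0000−100.0000)/(170.5226−122.8992)=0.0000; B=V−Δ·S=99.0099
Node (2,2) S=213.1533: V=(p*·0.0000+(1−p*)·100.0000)/1.01=31.9387; Δ=(0.0000−100.0000)/(236.6002−170.5226)=-1.5134; B=V−Δ·S=354.5193
Node (1,0) S=138.4000: V=(p*·99.0099+(1−p*)·99.0099)/1.01=98.0296; Δ=(99.0099−99.0099)/(153.6240−110.7200)=0.0000; B=V−Δ·S=98.0296
Node (1,1) S=192.0300: V=(p*·31.9387+(1−p*)·99.0099)/1.01=53.0441; Δ=(31.9387−99.0099)/(213.1533−153.6240)=-1.1267; B=V−Δ·S=269.4029
Node (0,0) S=173.0000: V=(p*·53.0441+(1−p*)·98.0296)/1.01=66.8867; Δ=(53.0441−98.0296)/(192.0300−138.4000)=-0.8388; B=V−Δ·S=212.0012
The time-0 hedge costs 66.8867, which is the no-arbitrage price.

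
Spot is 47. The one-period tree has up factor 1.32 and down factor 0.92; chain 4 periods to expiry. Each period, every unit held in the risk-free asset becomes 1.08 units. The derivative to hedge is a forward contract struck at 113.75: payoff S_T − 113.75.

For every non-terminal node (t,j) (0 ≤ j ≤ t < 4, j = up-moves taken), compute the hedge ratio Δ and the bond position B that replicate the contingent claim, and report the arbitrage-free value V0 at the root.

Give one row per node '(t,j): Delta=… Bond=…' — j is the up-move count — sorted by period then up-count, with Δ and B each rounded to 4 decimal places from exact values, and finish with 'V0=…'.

(0,0): Delta=1.0000 Bond=-83.6096
(1,0): Delta=1.0000 Bond=-90.2984
(1,1): Delta=1.0000 Bond=-90.2984
(2,0): Delta=1.0000 Bond=-97.5223
(2,1): Delta=1.0000 Bond=-97.5223
(2,2): Delta=1.0000 Bond=-97.5223
(3,0): Delta=1.0000 Bond=-105.3241
(3,1): Delta=1.0000 Bond=-105.3241
(3,2): Delta=1.0000 Bond=-105.3241
(3,3): Delta=1.0000 Bond=-105.3241
V0=-36.6096

Since d<R<u, set p* = (R−d)/(u−d) = 0.4000; price each node as the discounted p*-expectation of its children.
Terminal payoffs: V(4,0)=-80.0795, V(4,1)=-65.4402, V(4,2)=-44.4359, V(4,3)=-14.2994, V(4,4)=28.9400
(3,0): S=36.5983. Δ = (V_up−V_dn)/(S_up−S_dn) = (-65.4402−-80.0795)/(48.3098−33.6705) = 1.0000. V = [p*·-65.4402 + (1−p*)·-80.0795]/1.08 = -68.7257. B = V − Δ·S = -105.3241.
(3,1): S=52.5107. Δ = (V_up−V_dn)/(S_up−S_dn) = (-44.4359−-65.4402)/(69.3141−48.3098) = 1.0000. V = [p*·-44.4359 + (1−p*)·-65.4402]/1.08 = -52.8134. B = V − Δ·S = -105.3241.
(3,2): S=75.3414. Δ = (V_up−V_dn)/(S_up−S_dn) = (-14.2994−-44.4359)/(99.4506−69.3141) = 1.0000. V = [p*·-14.2994 + (1−p*)·-44.4359]/1.08 = -29.9827. B = V − Δ·S = -105.3241.
(3,3): S=108.0985. Δ = (V_up−V_dn)/(S_up−S_dn) = (28.9400−-14.2994)/(142.6900−99.4506) = 1.0000. V = [p*·28.9400 + (1−p*)·-14.2994]/1.08 = 2.7744. B = V − Δ·S = -105.3241.
(2,0): S=39.7808. Δ = (V_up−V_dn)/(S_up−S_dn) = (-52.8134−-68.7257)/(52.5107−36.5983) = 1.0000. V = [p*·-52.8134 + (1−p*)·-68.7257]/1.08 = -57.7415. B = V − Δ·S = -97.5223.
(2,1): S=57.0768. Δ = (V_up−V_dn)/(S_up−S_dn) = (-29.9827−-52.8134)/(75.3414−52.5107) = 1.0000. V = [p*·-29.9827 + (1−p*)·-52.8134]/1.08 = -40.4455. B = V − Δ·S = -97.5223.
(2,2): S=81.8928. Δ = (V_up−V_dn)/(S_up−S_dn) = (2.7744−-29.9827)/(108.0985−75.3414) = 1.0000. V = [p*·2.7744 + (1−p*)·-29.9827]/1.08 = -15.6295. B = V − Δ·S = -97.5223.
(1,0): S=43.2400. Δ = (V_up−V_dn)/(S_up−S_dn) = (-40.4455−-57.7415)/(57.0768−39.7808) = 1.0000. V = [p*·-40.4455 + (1−p*)·-57.7415]/1.08 = -47.0584. B = V − Δ·S = -90.2984.
(1,1): S=62.0400. Δ = (V_up−V_dn)/(S_up−S_dn) = (-15.6295−-40.4455)/(81.8928−57.0768) = 1.0000. V = [p*·-15.6295 + (1−p*)·-40.4455]/1.08 = -28.2584. B = V − Δ·S = -90.2984.
(0,0): S=47.0000. Δ = (V_up−V_dn)/(S_up−S_dn) = (-28.2584−-47.0584)/(62.0400−43.2400) = 1.0000. V = [p*·-28.2584 + (1−p*)·-47.0584]/1.08 = -36.6096. B = V − Δ·S = -83.6096.
The time-0 hedge costs -36.6096, which is the no-arbitrage price.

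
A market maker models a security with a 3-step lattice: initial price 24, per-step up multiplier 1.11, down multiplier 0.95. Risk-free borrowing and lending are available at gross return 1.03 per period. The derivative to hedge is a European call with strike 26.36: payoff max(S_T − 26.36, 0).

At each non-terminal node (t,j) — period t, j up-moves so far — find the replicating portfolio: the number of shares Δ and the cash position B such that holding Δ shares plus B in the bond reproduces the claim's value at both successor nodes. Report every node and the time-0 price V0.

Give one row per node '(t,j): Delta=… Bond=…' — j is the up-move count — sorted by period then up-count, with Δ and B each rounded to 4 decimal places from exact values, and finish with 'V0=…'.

(0,0): Delta=0.5029 Bond=-10.7360
(1,0): Delta=0.2305 Bond=-4.8464
(1,1): Delta=0.7361 Bond=-17.2698
(2,0): Delta=0.0000 Bond=0.0000
(2,1): Delta=0.4277 Bond=-9.9835
(2,2): Delta=1.0000 Bond=-25.5922
V0=1.3337

No-arbitrage ⇒ martingale measure with p* = (R−d)/(u−d) = 0.5000.
Payoff layer (t=3): V(3,0)=0.0000, V(3,1)=0.0000, V(3,2)=1.7319, V(3,3)=6.4631
Node (2,0) S=21.6600: V=(p*·0.0000+(1−p*)·0.0000)/1.03=0.0000; Δ=(0.0000−0.0000)/(24.0426−20.5770)=0.0000; B=V−Δ·S=0.0000
Node (2,1) S=25.3080: V=(p*·1.7319+(1−p*)·0.0000)/1.03=0.8407; Δ=(1.7319−0.0000)/(28.0919−24.0426)=0.4277; B=V−Δ·S=-9.9835
Node (2,2) S=29.5704: V=(p*·6.4631+(1−p*)·1.7319)/1.03=3.9782; Δ=(6.4631−1.7319)/(32.8231−28.0919)=1.0000; B=V−Δ·S=-25.5922
Node (1,0) S=22.8000: V=(p*·0.8407+(1−p*)·0.0000)/1.03=0.4081; Δ=(0.8407−0.0000)/(25.3080−21.6600)=0.2305; B=V−Δ·S=-4.8464
Node (1,1) S=26.6400: V=(p*·3.9782+(1−p*)·0.8407)/1.03=2.3393; Δ=(3.9782−0.8407)/(29.5704−25.3080)=0.7361; B=V−Δ·S=-17.2698
Node (0,0) S=24.0000: V=(p*·2.3393+(1−p*)·0.4081)/1.03=1.3337; Δ=(2.3393−0.4081)/(26.6400−22.8000)=0.5029; B=V−Δ·S=-10.7360
The time-0 hedge costs 1.3337, which is the no-arbitrage price.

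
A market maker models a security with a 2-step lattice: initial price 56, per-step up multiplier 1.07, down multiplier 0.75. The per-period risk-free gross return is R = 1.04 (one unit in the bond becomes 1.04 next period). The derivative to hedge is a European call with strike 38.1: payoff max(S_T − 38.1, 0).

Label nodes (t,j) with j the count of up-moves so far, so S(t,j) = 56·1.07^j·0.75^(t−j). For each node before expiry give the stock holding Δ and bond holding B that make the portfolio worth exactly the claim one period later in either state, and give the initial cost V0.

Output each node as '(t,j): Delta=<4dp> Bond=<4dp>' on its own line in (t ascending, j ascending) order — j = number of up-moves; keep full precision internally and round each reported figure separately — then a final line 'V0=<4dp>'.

(0,0): Delta=0.9668 Bond=-33.3127
(1,0): Delta=0.5089 Bond=-15.4147
(1,1): Delta=1.0000 Bond=-36.6346
V0=20.8280

The replicating-portfolio and risk-neutral prices coincide; use p* = (1.04−0.75)/(1.07−0.75) = 0.9062 for the latter.
Payoff layer (t=2): V(2,0)=0.0000, V(2,1)=6.8400, V(2,2)=26.0144
(1,0): S=42.0000. Δ = (V_up−V_dn)/(S_up−S_dn) = (6.8400−0.0000)/(44.9400−31.5000) = 0.5089. V = [p*·6.8400 + (1−p*)·0.0000]/1.04 = 5.9603. B = V − Δ·S = -15.4147.
(1,1): S=59.9200. Δ = (V_up−V_dn)/(S_up−S_dn) = (26.0144−6.8400)/(64.1144−44.9400) = 1.0000. V = [p*·26.0144 + (1−p*)·6.8400]/1.04 = 23.2854. B = V − Δ·S = -36.6346.
(0,0): S=56.0000. Δ = (V_up−V_dn)/(S_up−S_dn) = (23.2854−5.9603)/(59.9200−42.0000) = 0.9668. V = [p*·23.2854 + (1−p*)·5.9603]/1.04 = 20.8280. B = V − Δ·S = -33.3127.
Root portfolio cost Δ·56+B reproduces V0=20.8280.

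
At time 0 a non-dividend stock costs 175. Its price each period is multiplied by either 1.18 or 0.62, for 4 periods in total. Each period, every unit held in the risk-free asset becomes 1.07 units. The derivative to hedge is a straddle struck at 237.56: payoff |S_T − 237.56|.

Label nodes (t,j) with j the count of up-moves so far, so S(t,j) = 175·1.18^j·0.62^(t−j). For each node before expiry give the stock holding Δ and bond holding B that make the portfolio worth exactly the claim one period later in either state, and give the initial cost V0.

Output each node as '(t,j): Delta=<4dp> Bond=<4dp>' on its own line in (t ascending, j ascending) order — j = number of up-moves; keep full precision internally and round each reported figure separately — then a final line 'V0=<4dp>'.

No-arbitrage ⇒ martingale measure with p* = (R−d)/(u−d) = 0.8036.
Terminal values V(4,·): V(4,0)=211.7014, V(4,1)=188.3453, V(4,2)=143.8933, V(4,3)=59.2910, V(4,4)=101.7261
  t=3,j=0: stock 41.7074 → up 49.2147 (V=188.3453), down 25.8586 (V=211.7014). Price 180.3113; hedge Δ=-1.0000, bond B=222.0187.
  t=3,j=1: stock 79.3786 → up 93.6667 (V=143.8933), down 49.2147 (V=188.3453). Price 142.6401; hedge Δ=-1.0000, bond B=222.0187.
  t=3,j=2: stock 151.0754 → up 178.2690 (V=59.2910), down 93.6667 (V=143.8933). Price 70.9433; hedge Δ=-1.0000, bond B=222.0187.
  t=3,j=3: stock 287.5306 → up 339.2861 (V=101.7261), down 178.2690 (V=59.2910). Price 87.2810; hedge Δ=0.2635, bond B=11.5040.
  t=2,j=0: stock 67.2700 → up 79.3786 (V=142.6401), down 41.7074 (V=180.3113). Price 140.2241; hedge Δ=-1.0000, bond B=207.4941.
  t=2,j=1: stock 128.0300 → up 151.0754 (V=70.9433), down 79.3786 (V=142.6401). Price 79.4641; hedge Δ=-1.0000, bond B=207.4941.
  t=2,j=2: stock 243.6700 → up 287.5306 (V=87.2810), down 151.0754 (V=70.9433). Price 78.5718; hedge Δ=0.1197, bond B=49.3973.
  t=1,j=0: stock 108.5000 → up 128.0300 (V=79.4641), down 67.2700 (V=140.2241). Price 85.4197; hedge Δ=-1.0000, bond B=193.9197.
  t=1,j=1: stock 206.5000 → up 243.6700 (V=78.5718), down 128.0300 (V=79.4641). Price 73.5954; hedge Δ=-0.0077, bond B=75.1888.
  t=0,j=0: stock 175.0000 → up 206.5000 (V=73.5954), down 108.5000 (V=85.4197). Price 70.9514; hedge Δ=-0.1207, bond B=92.0663.
Self-financing check: at every node Δ·S+B equals the discounted successor values.

(0,0): Delta=-0.1207 Bond=92.0663
(1,0): Delta=-1.0000 Bond=193.9197
(1,1): Delta=-0.0077 Bond=75.1888
(2,0): Delta=-1.0000 Bond=207.4941
(2,1): Delta=-1.0000 Bond=207.4941
(2,2): Delta=0.1197 Bond=49.3973
(3,0): Delta=-1.0000 Bond=222.0187
(3,1): Delta=-1.0000 Bond=222.0187
(3,2): Delta=-1.0000 Bond=222.0187
(3,3): Delta=0.2635 Bond=11.5040
V0=70.9514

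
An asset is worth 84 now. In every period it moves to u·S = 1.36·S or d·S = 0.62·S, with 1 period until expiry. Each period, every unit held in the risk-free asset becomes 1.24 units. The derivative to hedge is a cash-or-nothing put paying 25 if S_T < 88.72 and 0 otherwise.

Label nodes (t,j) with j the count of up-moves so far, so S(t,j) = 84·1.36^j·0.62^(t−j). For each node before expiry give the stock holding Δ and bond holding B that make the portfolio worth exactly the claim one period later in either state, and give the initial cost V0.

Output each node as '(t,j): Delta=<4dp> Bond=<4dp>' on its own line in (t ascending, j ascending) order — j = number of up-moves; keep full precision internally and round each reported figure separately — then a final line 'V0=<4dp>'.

Under the risk-neutral measure, an up-move has probability p* = (R−d)/(u−d) = 0.8378 and values discount at R = 1.24.
Terminal payoffs: V(1,0)=25.0000, V(1,1)=0.0000
Node (0,0) S=84.0000: V=(p*·0.0000+(1−p*)·25.0000)/1.24=3.2694; Δ=(0.0000−25.0000)/(114.2400−52.0800)=-0.4022; B=V−Δ·S=37.0532
Self-financing check: at every node Δ·S+B equals the discounted successor values.

(0,0): Delta=-0.4022 Bond=37.0532
V0=3.2694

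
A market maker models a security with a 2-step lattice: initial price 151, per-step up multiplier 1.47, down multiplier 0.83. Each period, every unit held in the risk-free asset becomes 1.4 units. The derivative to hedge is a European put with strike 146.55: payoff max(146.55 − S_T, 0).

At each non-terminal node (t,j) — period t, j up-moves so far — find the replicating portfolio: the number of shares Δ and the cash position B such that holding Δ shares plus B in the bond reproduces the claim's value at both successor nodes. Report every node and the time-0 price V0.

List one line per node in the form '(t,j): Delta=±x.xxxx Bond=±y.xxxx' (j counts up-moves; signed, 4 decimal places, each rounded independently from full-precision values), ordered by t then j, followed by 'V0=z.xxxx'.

Risk-neutral probability p* = (R−d)/(u−d) = (1.4−0.83)/(1.47−0.83) = 0.8906.
Terminal payoffs: V(2,0)=42.5261, V(2,1)=0.0000, V(2,2)=0.0000
Node (1,0) S=125.3300: V=(p*·0.0000+(1−p*)·42.5261)/1.4=3.3224; Δ=(0.0000−42.5261)/(184.2351−104.0239)=-0.5302; B=V−Δ·S=69.7694
Node (1,1) S=221.9700: V=(p*·0.0000+(1−p*)·0.0000)/1.4=0.0000; Δ=(0.0000−0.0000)/(326.2959−184.2351)=0.0000; B=V−Δ·S=0.0000
Node (0,0) S=151.0000: V=(p*·0.0000+(1−p*)·3.3224)/1.4=0.2596; Δ=(0.0000−3.3224)/(221.9700−125.3300)=-0.0344; B=V−Δ·S=5.4507
The time-0 hedge costs 0.2596, which is the no-arbitrage price.

(0,0): Delta=-0.0344 Bond=5.4507
(1,0): Delta=-0.5302 Bond=69.7694
(1,1): Delta=0.0000 Bond=0.0000
V0=0.2596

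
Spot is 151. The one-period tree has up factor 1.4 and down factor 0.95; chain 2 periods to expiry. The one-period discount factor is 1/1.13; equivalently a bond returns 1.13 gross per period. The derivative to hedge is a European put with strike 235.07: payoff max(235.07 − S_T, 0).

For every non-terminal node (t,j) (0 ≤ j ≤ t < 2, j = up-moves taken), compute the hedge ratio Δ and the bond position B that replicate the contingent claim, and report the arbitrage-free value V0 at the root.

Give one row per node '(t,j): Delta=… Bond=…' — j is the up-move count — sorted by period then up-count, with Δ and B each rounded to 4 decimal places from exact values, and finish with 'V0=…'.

(0,0): Delta=-0.6828 Bond=143.8263
(1,0): Delta=-1.0000 Bond=208.0265
(1,1): Delta=-0.3599 Bond=94.2694
V0=40.7240

No-arbitrage ⇒ martingale measure with p* = (R−d)/(u−d) = 0.4000.
Payoff layer (t=2): V(2,0)=98.7925, V(2,1)=34.2400, V(2,2)=0.0000
(1,0): S=143.4500. Δ = (V_up−V_dn)/(S_up−S_dn) = (34.2400−98.7925)/(200.8300−136.2775) = -1.0000. V = [p*·34.2400 + (1−p*)·98.7925]/1.13 = 64.5765. B = V − Δ·S = 208.0265.
(1,1): S=211.4000. Δ = (V_up−V_dn)/(S_up−S_dn) = (0.0000−34.2400)/(295.9600−200.8300) = -0.3599. V = [p*·0.0000 + (1−p*)·34.2400]/1.13 = 18.1805. B = V − Δ·S = 94.2694.
(0,0): S=151.0000. Δ = (V_up−V_dn)/(S_up−S_dn) = (18.1805−64.5765)/(211.4000−143.4500) = -0.6828. V = [p*·18.1805 + (1−p*)·64.5765]/1.13 = 40.7240. B = V − Δ·S = 143.8263.
Self-financing check: at every node Δ·S+B equals the discounted successor values.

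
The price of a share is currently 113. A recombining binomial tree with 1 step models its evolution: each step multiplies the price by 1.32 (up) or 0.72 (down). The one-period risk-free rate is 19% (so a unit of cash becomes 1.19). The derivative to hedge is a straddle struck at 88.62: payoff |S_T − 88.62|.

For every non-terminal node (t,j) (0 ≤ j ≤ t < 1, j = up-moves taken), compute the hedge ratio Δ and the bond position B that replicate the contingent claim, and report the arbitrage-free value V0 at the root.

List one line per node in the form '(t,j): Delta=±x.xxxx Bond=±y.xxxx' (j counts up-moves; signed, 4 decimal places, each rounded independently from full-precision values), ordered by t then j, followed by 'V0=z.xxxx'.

(0,0): Delta=0.7858 Bond=-47.6269
V0=41.1731

Risk-neutral probability p* = (R−d)/(u−d) = (1.19−0.72)/(1.32−0.72) = 0.7833.
Terminal values V(1,·): V(1,0)=7.2600, V(1,1)=60.5400
(0,0): S=113.0000. Δ = (V_up−V_dn)/(S_up−S_dn) = (60.5400−7.2600)/(149.1600−81.3600) = 0.7858. V = [p*·60.5400 + (1−p*)·7.2600]/1.19 = 41.1731. B = V − Δ·S = -47.6269.
Root portfolio cost Δ·113+B reproduces V0=41.1731.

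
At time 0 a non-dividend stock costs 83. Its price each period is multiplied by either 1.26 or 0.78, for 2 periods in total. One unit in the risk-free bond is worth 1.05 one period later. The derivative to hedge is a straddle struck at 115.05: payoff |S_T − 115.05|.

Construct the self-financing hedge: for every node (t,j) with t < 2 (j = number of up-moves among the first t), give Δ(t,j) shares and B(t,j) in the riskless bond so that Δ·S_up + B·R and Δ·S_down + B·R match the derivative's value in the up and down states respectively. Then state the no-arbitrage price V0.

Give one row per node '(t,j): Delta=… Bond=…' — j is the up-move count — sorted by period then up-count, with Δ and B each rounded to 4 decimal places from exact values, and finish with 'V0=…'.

(0,0): Delta=-0.5503 Bond=76.6279
(1,0): Delta=-1.0000 Bond=109.5714
(1,1): Delta=-0.3338 Bond=57.8166
V0=30.9511

Risk-neutral probability p* = (R−d)/(u−d) = (1.05−0.78)/(1.26−0.78) = 0.5625.
Payoff layer (t=2): V(2,0)=64.5528, V(2,1)=33.4776, V(2,2)=16.7208
(1,0): S=64.7400. Δ = (V_up−V_dn)/(S_up−S_dn) = (33.4776−64.5528)/(81.5724−50.4972) = -1.0000. V = [p*·33.4776 + (1−p*)·64.5528]/1.05 = 44.8314. B = V − Δ·S = 109.5714.
(1,1): S=104.5800. Δ = (V_up−V_dn)/(S_up−S_dn) = (16.7208−33.4776)/(131.7708−81.5724) = -0.3338. V = [p*·16.7208 + (1−p*)·33.4776]/1.05 = 22.9066. B = V − Δ·S = 57.8166.
(0,0): S=83.0000. Δ = (V_up−V_dn)/(S_up−S_dn) = (22.9066−44.8314)/(104.5800−64.7400) = -0.5503. V = [p*·22.9066 + (1−p*)·44.8314]/1.05 = 30.9511. B = V − Δ·S = 76.6279.
Root portfolio cost Δ·83+B reproduces V0=30.9511.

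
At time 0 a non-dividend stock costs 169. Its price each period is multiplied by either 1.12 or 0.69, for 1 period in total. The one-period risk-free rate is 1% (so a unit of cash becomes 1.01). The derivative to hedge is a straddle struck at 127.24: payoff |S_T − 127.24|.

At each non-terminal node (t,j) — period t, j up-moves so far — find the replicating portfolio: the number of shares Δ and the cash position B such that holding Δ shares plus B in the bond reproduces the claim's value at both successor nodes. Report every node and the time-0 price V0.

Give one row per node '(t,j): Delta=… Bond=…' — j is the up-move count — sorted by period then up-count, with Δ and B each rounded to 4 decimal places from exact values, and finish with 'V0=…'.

(0,0): Delta=0.7074 Bond=-71.1536
V0=48.4046

Under the risk-neutral measure, an up-move has probability p* = (R−d)/(u−d) = 0.7442 and values discount at R = 1.01.
Terminal values V(1,·): V(1,0)=10.6300, V(1,1)=62.0400
  t=0,j=0: stock 169.0000 → up 189.2800 (V=62.0400), down 116.6100 (V=10.6300). Price 48.4046; hedge Δ=0.7074, bond B=-71.1536.
The time-0 hedge costs 48.4046, which is the no-arbitrage price.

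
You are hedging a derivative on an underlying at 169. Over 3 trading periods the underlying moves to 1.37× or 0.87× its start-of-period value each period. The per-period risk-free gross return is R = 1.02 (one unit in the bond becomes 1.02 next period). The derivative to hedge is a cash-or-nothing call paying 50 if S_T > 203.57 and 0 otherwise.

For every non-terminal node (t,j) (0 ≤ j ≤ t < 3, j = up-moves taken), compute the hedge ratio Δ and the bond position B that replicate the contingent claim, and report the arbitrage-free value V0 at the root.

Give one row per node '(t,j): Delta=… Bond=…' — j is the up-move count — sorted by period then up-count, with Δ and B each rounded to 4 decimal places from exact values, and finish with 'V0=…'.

Under the risk-neutral measure, an up-move has probability p* = (R−d)/(u−d) = 0.3000 and values discount at R = 1.02.
Terminal values V(3,·): V(3,0)=0.0000, V(3,1)=0.0000, V(3,2)=50.0000, V(3,3)=50.0000
Node (2,0) S=127.9161: V=(p*·0.0000+(1−p*)·0.0000)/1.02=0.0000; Δ=(0.0000−0.0000)/(175.2451−111.2870)=0.0000; B=V−Δ·S=0.0000
Node (2,1) S=201.4311: V=(p*·50.0000+(1−p*)·0.0000)/1.02=14.7059; Δ=(50.0000−0.0000)/(275.9606−175.2451)=0.4964; B=V−Δ·S=-85.2941
Node (2,2) S=317.1961: V=(p*·50.0000+(1−p*)·50.0000)/1.02=49.0196; Δ=(50.0000−50.0000)/(434.5587−275.9606)=0.0000; B=V−Δ·S=49.0196
Node (1,0) S=147.0300: V=(p*·14.7059+(1−p*)·0.0000)/1.02=4.3253; Δ=(14.7059−0.0000)/(201.4311−127.9161)=0.2000; B=V−Δ·S=-25.0865
Node (1,1) S=231.5300: V=(p*·49.0196+(1−p*)·14.7059)/1.02=24.5098; Δ=(49.0196−14.7059)/(317.1961−201.4311)=0.2964; B=V−Δ·S=-44.1176
Node (0,0) S=169.0000: V=(p*·24.5098+(1−p*)·4.3253)/1.02=10.1771; Δ=(24.5098−4.3253)/(231.5300−147.0300)=0.2389; B=V−Δ·S=-30.1920
Check: Δ(0,0)·S0 + B(0,0) = 10.1771 = V0.

(0,0): Delta=0.2389 Bond=-30.1920
(1,0): Delta=0.2000 Bond=-25.0865
(1,1): Delta=0.2964 Bond=-44.1176
(2,0): Delta=0.0000 Bond=0.0000
(2,1): Delta=0.4964 Bond=-85.2941
(2,2): Delta=0.0000 Bond=49.0196
V0=10.1771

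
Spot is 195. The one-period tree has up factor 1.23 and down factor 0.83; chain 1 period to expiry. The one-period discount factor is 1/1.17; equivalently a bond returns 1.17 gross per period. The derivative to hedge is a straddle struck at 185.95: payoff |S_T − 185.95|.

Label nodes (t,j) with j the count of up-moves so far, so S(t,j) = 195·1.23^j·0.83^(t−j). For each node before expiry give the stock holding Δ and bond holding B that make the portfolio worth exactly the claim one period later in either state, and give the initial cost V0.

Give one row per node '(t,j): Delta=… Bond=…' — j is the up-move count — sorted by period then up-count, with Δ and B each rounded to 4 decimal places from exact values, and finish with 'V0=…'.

(0,0): Delta=0.3821 Bond=-32.2521
V0=42.2479

The replicating-portfolio and risk-neutral prices coincide; use p* = (1.17−0.83)/(1.23−0.83) = 0.8500 for the latter.
Payoff layer (t=1): V(1,0)=24.1000, V(1,1)=53.9000
(0,0): S=195.0000. Δ = (V_up−V_dn)/(S_up−S_dn) = (53.9000−24.1000)/(239.8500−161.8500) = 0.3821. V = [p*·53.9000 + (1−p*)·24.1000]/1.17 = 42.2479. B = V − Δ·S = -32.2521.
Root portfolio cost Δ·195+B reproduces V0=42.2479.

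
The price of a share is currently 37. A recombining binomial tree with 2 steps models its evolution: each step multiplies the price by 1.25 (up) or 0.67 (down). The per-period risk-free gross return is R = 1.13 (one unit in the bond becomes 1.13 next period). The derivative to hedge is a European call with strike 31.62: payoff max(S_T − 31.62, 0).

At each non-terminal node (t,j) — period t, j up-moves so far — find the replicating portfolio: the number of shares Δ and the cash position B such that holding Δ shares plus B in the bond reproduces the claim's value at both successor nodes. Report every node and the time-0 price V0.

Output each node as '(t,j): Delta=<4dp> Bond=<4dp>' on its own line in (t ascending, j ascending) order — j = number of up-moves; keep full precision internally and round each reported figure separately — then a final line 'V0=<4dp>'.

(0,0): Delta=0.8566 Bond=-18.7930
(1,0): Delta=0.0000 Bond=0.0000
(1,1): Delta=0.9764 Bond=-26.7760
V0=12.9027

No-arbitrage ⇒ martingale measure with p* = (R−d)/(u−d) = 0.7931.
Payoff layer (t=2): V(2,0)=0.0000, V(2,1)=0.0000, V(2,2)=26.1925
Node (1,0) S=24.7900: V=(p*·0.0000+(1−p*)·0.0000)/1.13=0.0000; Δ=(0.0000−0.0000)/(30.9875−16.6093)=0.0000; B=V−Δ·S=0.0000
Node (1,1) S=46.2500: V=(p*·26.1925+(1−p*)·0.0000)/1.13=18.3835; Δ=(26.1925−0.0000)/(57.8125−30.9875)=0.9764; B=V−Δ·S=-26.7760
Node (0,0) S=37.0000: V=(p*·18.3835+(1−p*)·0.0000)/1.13=12.9027; Δ=(18.3835−0.0000)/(46.2500−24.7900)=0.8566; B=V−Δ·S=-18.7930
Root portfolio cost Δ·37+B reproduces V0=12.9027.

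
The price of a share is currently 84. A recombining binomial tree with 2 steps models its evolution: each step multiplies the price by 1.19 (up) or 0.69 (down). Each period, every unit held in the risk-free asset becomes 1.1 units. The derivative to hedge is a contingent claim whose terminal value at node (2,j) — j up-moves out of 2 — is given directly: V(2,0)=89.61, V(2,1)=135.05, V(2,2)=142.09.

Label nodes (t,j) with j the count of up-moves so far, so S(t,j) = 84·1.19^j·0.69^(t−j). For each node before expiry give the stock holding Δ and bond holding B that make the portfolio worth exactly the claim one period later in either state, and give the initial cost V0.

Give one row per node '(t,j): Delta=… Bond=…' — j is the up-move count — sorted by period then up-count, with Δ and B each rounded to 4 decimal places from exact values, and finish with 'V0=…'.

(0,0): Delta=0.3020 Bond=88.9397
(1,0): Delta=1.5680 Bond=24.4571
(1,1): Delta=0.1409 Bond=113.9407
V0=114.3070

Under the risk-neutral measure, an up-move has probability p* = (R−d)/(u−d) = 0.8200 and values discount at R = 1.1.
Terminal payoffs: V(2,0)=89.6100, V(2,1)=135.0500, V(2,2)=142.0900
Node (1,0) S=57.9600: V=(p*·135.0500+(1−p*)·89.6100)/1.1=115.3371; Δ=(135.0500−89.6100)/(68.9724−39.9924)=1.5680; B=V−Δ·S=24.4571
Node (1,1) S=99.9600: V=(p*·142.0900+(1−p*)·135.0500)/1.1=128.0207; Δ=(142.0900−135.0500)/(118.9524−68.9724)=0.1409; B=V−Δ·S=113.9407
Node (0,0) S=84.0000: V=(p*·128.0207+(1−p*)·115.3371)/1.1=114.3070; Δ=(128.0207−115.3371)/(99.9600−57.9600)=0.3020; B=V−Δ·S=88.9397
Each (Δ,B) replicates both successor values, so the strategy is self-financing and V0 is arbitrage-free.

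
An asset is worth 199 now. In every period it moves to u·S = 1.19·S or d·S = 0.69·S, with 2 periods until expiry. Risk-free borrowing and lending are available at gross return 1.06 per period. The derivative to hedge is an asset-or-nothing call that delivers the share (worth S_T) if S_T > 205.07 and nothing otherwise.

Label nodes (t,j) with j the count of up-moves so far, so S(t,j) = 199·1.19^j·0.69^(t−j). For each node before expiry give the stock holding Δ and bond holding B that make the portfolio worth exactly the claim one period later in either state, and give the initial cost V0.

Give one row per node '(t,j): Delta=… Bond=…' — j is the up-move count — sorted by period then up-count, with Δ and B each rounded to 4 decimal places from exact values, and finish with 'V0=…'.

Since d<R<u, set p* = (R−d)/(u−d) = 0.7400; price each node as the discounted p*-expectation of its children.
Payoff layer (t=2): V(2,0)=0.0000, V(2,1)=0.0000, V(2,2)=281.8039
Node (1,0) S=137.3100: V=(p*·0.0000+(1−p*)·0.0000)/1.06=0.0000; Δ=(0.0000−0.0000)/(163.3989−94.7439)=0.0000; B=V−Δ·S=0.0000
Node (1,1) S=236.8100: V=(p*·281.8039+(1−p*)·0.0000)/1.06=196.7310; Δ=(281.8039−0.0000)/(281.8039−163.3989)=2.3800; B=V−Δ·S=-366.8768
Node (0,0) S=199.0000: V=(p*·196.7310+(1−p*)·0.0000)/1.06=137.3405; Δ=(196.7310−0.0000)/(236.8100−137.3100)=1.9772; B=V−Δ·S=-256.1215
Root portfolio cost Δ·199+B reproduces V0=137.3405.

(0,0): Delta=1.9772 Bond=-256.1215
(1,0): Delta=0.0000 Bond=0.0000
(1,1): Delta=2.3800 Bond=-366.8768
V0=137.3405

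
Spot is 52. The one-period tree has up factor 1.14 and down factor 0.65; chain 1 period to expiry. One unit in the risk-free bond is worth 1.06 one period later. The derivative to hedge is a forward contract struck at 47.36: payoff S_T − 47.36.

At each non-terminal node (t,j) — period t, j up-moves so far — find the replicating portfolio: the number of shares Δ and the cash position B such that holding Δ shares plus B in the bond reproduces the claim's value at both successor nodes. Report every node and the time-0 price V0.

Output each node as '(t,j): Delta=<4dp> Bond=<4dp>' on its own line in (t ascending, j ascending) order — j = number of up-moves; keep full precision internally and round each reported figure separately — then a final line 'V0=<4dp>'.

(0,0): Delta=1.0000 Bond=-44.6792
V0=7.3208

No-arbitrage ⇒ martingale measure with p* = (R−d)/(u−d) = 0.8367.
At expiry t=1: V(1,0)=-13.5600, V(1,1)=11.9200
  t=0,j=0: stock 52.0000 → up 59.2800 (V=11.9200), down 33.8000 (V=-13.5600). Price 7.3208; hedge Δ=1.0000, bond B=-44.6792.
Each (Δ,B) replicates both successor values, so the strategy is self-financing and V0 is arbitrage-free.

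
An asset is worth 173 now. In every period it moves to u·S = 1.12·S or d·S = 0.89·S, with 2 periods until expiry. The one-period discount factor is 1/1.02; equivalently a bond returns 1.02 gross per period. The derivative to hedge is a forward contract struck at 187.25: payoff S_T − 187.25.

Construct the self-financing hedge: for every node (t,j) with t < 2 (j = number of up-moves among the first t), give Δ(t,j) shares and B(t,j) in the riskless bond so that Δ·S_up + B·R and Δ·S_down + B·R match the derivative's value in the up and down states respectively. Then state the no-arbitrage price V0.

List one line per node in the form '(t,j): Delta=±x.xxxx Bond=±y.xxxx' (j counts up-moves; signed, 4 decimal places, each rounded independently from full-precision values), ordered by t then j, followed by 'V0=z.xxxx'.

(0,0): Delta=1.0000 Bond=-179.9789
(1,0): Delta=1.0000 Bond=-183.5784
(1,1): Delta=1.0000 Bond=-183.5784
V0=-6.9789

Under the risk-neutral measure, an up-move has probability p* = (R−d)/(u−d) = 0.5652 and values discount at R = 1.02.
Payoff layer (t=2): V(2,0)=-50.2167, V(2,1)=-14.8036, V(2,2)=29.7612
Node (1,0) S=153.9700: V=(p*·-14.8036+(1−p*)·-50.2167)/1.02=-29.6084; Δ=(-14.8036−-50.2167)/(172.4464−137.0333)=1.0000; B=V−Δ·S=-183.5784
Node (1,1) S=193.7600: V=(p*·29.7612+(1−p*)·-14.8036)/1.02=10.1816; Δ=(29.7612−-14.8036)/(217.0112−172.4464)=1.0000; B=V−Δ·S=-183.5784
Node (0,0) S=173.0000: V=(p*·10.1816+(1−p*)·-29.6084)/1.02=-6.9789; Δ=(10.1816−-29.6084)/(193.7600−153.9700)=1.0000; B=V−Δ·S=-179.9789
Self-financing check: at every node Δ·S+B equals the discounted successor values.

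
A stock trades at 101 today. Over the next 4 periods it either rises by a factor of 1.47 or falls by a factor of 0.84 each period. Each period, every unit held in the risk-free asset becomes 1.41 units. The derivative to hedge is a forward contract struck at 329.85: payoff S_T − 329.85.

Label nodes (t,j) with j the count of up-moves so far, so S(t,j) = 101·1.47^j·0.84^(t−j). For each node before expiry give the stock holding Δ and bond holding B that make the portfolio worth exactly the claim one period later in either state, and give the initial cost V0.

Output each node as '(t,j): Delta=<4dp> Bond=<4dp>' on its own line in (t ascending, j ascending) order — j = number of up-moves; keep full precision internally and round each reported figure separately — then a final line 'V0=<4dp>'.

(0,0): Delta=1.0000 Bond=-83.4526
(1,0): Delta=1.0000 Bond=-117.6682
(1,1): Delta=1.0000 Bond=-117.6682
(2,0): Delta=1.0000 Bond=-165.9122
(2,1): Delta=1.0000 Bond=-165.9122
(2,2): Delta=1.0000 Bond=-165.9122
(3,0): Delta=1.0000 Bond=-233.9362
(3,1): Delta=1.0000 Bond=-233.9362
(3,2): Delta=1.0000 Bond=-233.9362
(3,3): Delta=1.0000 Bond=-233.9362
V0=17.5474

Since d<R<u, set p* = (R−d)/(u−d) = 0.9048; price each node as the discounted p*-expectation of its children.
At expiry t=4: V(4,0)=-279.5650, V(4,1)=-241.8512, V(4,2)=-175.8522, V(4,3)=-60.3538, V(4,4)=141.7684
(3,0): S=59.8631. Δ = (V_up−V_dn)/(S_up−S_dn) = (-241.8512−-279.5650)/(87.9988−50.2850) = 1.0000. V = [p*·-241.8512 + (1−p*)·-279.5650]/1.41 = -174.0731. B = V − Δ·S = -233.9362.
(3,1): S=104.7604. Δ = (V_up−V_dn)/(S_up−S_dn) = (-175.8522−-241.8512)/(153.9978−87.9988) = 1.0000. V = [p*·-175.8522 + (1−p*)·-241.8512]/1.41 = -129.1757. B = V − Δ·S = -233.9362.
(3,2): S=183.3308. Δ = (V_up−V_dn)/(S_up−S_dn) = (-60.3538−-175.8522)/(269.4962−153.9978) = 1.0000. V = [p*·-60.3538 + (1−p*)·-175.8522]/1.41 = -50.6054. B = V − Δ·S = -233.9362.
(3,3): S=320.8288. Δ = (V_up−V_dn)/(S_up−S_dn) = (141.7684−-60.3538)/(471.6184−269.4962) = 1.0000. V = [p*·141.7684 + (1−p*)·-60.3538]/1.41 = 86.8927. B = V − Δ·S = -233.9362.
(2,0): S=71.2656. Δ = (V_up−V_dn)/(S_up−S_dn) = (-129.1757−-174.0731)/(104.7604−59.8631) = 1.0000. V = [p*·-129.1757 + (1−p*)·-174.0731]/1.41 = -94.6466. B = V − Δ·S = -165.9122.
(2,1): S=124.7148. Δ = (V_up−V_dn)/(S_up−S_dn) = (-50.6054−-129.1757)/(183.3308−104.7604) = 1.0000. V = [p*·-50.6054 + (1−p*)·-129.1757]/1.41 = -41.1974. B = V − Δ·S = -165.9122.
(2,2): S=218.2509. Δ = (V_up−V_dn)/(S_up−S_dn) = (86.8927−-50.6054)/(320.8288−183.3308) = 1.0000. V = [p*·86.8927 + (1−p*)·-50.6054]/1.41 = 52.3387. B = V − Δ·S = -165.9122.
(1,0): S=84.8400. Δ = (V_up−V_dn)/(S_up−S_dn) = (-41.1974−-94.6466)/(124.7148−71.2656) = 1.0000. V = [p*·-41.1974 + (1−p*)·-94.6466]/1.41 = -32.8282. B = V − Δ·S = -117.6682.
(1,1): S=148.4700. Δ = (V_up−V_dn)/(S_up−S_dn) = (52.3387−-41.1974)/(218.2509−124.7148) = 1.0000. V = [p*·52.3387 + (1−p*)·-41.1974]/1.41 = 30.8018. B = V − Δ·S = -117.6682.
(0,0): S=101.0000. Δ = (V_up−V_dn)/(S_up−S_dn) = (30.8018−-32.8282)/(148.4700−84.8400) = 1.0000. V = [p*·30.8018 + (1−p*)·-32.8282]/1.41 = 17.5474. B = V − Δ·S = -83.4526.
Each (Δ,B) replicates both successor values, so the strategy is self-financing and V0 is arbitrage-free.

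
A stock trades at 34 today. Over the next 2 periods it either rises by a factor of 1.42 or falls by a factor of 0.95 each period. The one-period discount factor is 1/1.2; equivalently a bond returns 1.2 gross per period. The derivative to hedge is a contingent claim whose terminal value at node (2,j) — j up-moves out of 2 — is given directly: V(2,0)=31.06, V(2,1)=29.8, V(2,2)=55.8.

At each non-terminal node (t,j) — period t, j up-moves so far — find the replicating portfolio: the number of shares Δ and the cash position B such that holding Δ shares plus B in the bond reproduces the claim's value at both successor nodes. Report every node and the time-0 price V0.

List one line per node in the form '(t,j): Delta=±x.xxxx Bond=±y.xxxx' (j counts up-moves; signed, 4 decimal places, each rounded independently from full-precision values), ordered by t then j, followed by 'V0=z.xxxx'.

(0,0): Delta=0.6904 Bond=2.5195
(1,0): Delta=-0.0830 Bond=28.0057
(1,1): Delta=1.1458 Bond=-18.9610
V0=25.9947

The replicating-portfolio and risk-neutral prices coincide; use p* = (1.2−0.95)/(1.42−0.95) = 0.5319 for the latter.
Terminal payoffs: V(2,0)=31.0600, V(2,1)=29.8000, V(2,2)=55.8000
(1,0): S=32.3000. Δ = (V_up−V_dn)/(S_up−S_dn) = (29.8000−31.0600)/(45.8660−30.6850) = -0.0830. V = [p*·29.8000 + (1−p*)·31.0600]/1.2 = 25.3248. B = V − Δ·S = 28.0057.
(1,1): S=48.2800. Δ = (V_up−V_dn)/(S_up−S_dn) = (55.8000−29.8000)/(68.5576−45.8660) = 1.1458. V = [p*·55.8000 + (1−p*)·29.8000]/1.2 = 36.3582. B = V − Δ·S = -18.9610.
(0,0): S=34.0000. Δ = (V_up−V_dn)/(S_up−S_dn) = (36.3582−25.3248)/(48.2800−32.3000) = 0.6904. V = [p*·36.3582 + (1−p*)·25.3248]/1.2 = 25.9947. B = V − Δ·S = 2.5195.
The time-0 hedge costs 25.9947, which is the no-arbitrage price.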